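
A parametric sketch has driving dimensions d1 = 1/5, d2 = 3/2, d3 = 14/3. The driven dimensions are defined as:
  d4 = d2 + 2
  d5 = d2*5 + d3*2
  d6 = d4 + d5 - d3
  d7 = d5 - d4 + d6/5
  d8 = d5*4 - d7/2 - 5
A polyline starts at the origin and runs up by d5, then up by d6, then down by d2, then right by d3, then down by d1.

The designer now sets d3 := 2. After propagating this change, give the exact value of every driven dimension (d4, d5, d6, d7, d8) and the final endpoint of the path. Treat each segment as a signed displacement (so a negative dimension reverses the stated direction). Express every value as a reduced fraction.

d4 = 7/2
d5 = 23/2
d6 = 13
d7 = 53/5
d8 = 357/10
endpoint = (2, 114/5)

Apply edit: d3 := 2
  d4 = d2 + 2 = 7/2
  d5 = d2*5 + d3*2 = 23/2
  d6 = d4 + d5 - d3 = 13
  d7 = d5 - d4 + d6/5 = 53/5
  d8 = d5*4 - d7/2 - 5 = 357/10
Walk from origin (0, 0):
  seg 1: up by d5 = 23/2 → (0, 23/2)
  seg 2: up by d6 = 13 → (0, 49/2)
  seg 3: down by d2 = 3/2 → (0, 23)
  seg 4: right by d3 = 2 → (2, 23)
  seg 5: down by d1 = 1/5 → (2, 114/5)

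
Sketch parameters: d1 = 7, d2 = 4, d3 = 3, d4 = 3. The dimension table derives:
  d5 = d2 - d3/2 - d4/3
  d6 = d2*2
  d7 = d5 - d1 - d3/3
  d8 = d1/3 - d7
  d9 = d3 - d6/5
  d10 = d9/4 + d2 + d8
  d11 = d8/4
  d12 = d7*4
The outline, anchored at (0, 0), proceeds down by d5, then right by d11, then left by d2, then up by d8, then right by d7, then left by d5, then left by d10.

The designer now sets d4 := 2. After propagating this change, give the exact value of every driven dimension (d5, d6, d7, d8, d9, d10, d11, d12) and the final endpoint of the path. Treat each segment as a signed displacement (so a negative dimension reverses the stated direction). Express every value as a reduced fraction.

Apply edit: d4 := 2
  d5 = d2 - d3/2 - d4/3 = 11/6
  d6 = d2*2 = 8
  d7 = d5 - d1 - d3/3 = -37/6
  d8 = d1/3 - d7 = 17/2
  d9 = d3 - d6/5 = 7/5
  d10 = d9/4 + d2 + d8 = 257/20
  d11 = d8/4 = 17/8
  d12 = d7*4 = -74/3
Walk from origin (0, 0):
  seg 1: down by d5 = 11/6 → (0, -11/6)
  seg 2: right by d11 = 17/8 → (17/8, -11/6)
  seg 3: left by d2 = 4 → (-15/8, -11/6)
  seg 4: up by d8 = 17/2 → (-15/8, 20/3)
  seg 5: right by d7 = -37/6 → (-193/24, 20/3)
  seg 6: left by d5 = 11/6 → (-79/8, 20/3)
  seg 7: left by d10 = 257/20 → (-909/40, 20/3)

d5 = 11/6
d6 = 8
d7 = -37/6
d8 = 17/2
d9 = 7/5
d10 = 257/20
d11 = 17/8
d12 = -74/3
endpoint = (-909/40, 20/3)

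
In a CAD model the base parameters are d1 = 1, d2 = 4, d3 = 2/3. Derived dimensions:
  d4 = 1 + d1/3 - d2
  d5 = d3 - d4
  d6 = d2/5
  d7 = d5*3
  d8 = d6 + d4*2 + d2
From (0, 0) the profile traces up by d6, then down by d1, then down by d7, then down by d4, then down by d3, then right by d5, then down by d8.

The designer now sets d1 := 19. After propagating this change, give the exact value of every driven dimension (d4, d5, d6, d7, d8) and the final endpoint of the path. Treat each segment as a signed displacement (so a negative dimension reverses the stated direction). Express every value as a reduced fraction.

Apply edit: d1 := 19
  d4 = 1 + d1/3 - d2 = 10/3
  d5 = d3 - d4 = -8/3
  d6 = d2/5 = 4/5
  d7 = d5*3 = -8
  d8 = d6 + d4*2 + d2 = 172/15
Walk from origin (0, 0):
  seg 1: up by d6 = 4/5 → (0, 4/5)
  seg 2: down by d1 = 19 → (0, -91/5)
  seg 3: down by d7 = -8 → (0, -51/5)
  seg 4: down by d4 = 10/3 → (0, -203/15)
  seg 5: down by d3 = 2/3 → (0, -71/5)
  seg 6: right by d5 = -8/3 → (-8/3, -71/5)
  seg 7: down by d8 = 172/15 → (-8/3, -77/3)

d4 = 10/3
d5 = -8/3
d6 = 4/5
d7 = -8
d8 = 172/15
endpoint = (-8/3, -77/3)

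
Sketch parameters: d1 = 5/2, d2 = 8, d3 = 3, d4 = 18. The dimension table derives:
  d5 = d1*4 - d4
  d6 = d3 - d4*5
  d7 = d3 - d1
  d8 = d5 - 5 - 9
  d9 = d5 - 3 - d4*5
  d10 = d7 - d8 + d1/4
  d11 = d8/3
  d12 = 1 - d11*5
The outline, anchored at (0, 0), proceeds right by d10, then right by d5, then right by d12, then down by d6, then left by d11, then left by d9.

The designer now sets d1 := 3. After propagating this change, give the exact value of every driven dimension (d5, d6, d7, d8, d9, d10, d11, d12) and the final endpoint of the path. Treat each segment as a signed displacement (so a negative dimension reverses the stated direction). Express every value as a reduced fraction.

d5 = -6
d6 = -87
d7 = 0
d8 = -20
d9 = -99
d10 = 83/4
d11 = -20/3
d12 = 103/3
endpoint = (619/4, 87)

Apply edit: d1 := 3
  d5 = d1*4 - d4 = -6
  d6 = d3 - d4*5 = -87
  d7 = d3 - d1 = 0
  d8 = d5 - 5 - 9 = -20
  d9 = d5 - 3 - d4*5 = -99
  d10 = d7 - d8 + d1/4 = 83/4
  d11 = d8/3 = -20/3
  d12 = 1 - d11*5 = 103/3
Walk from origin (0, 0):
  seg 1: right by d10 = 83/4 → (83/4, 0)
  seg 2: right by d5 = -6 → (59/4, 0)
  seg 3: right by d12 = 103/3 → (589/12, 0)
  seg 4: down by d6 = -87 → (589/12, 87)
  seg 5: left by d11 = -20/3 → (223/4, 87)
  seg 6: left by d9 = -99 → (619/4, 87)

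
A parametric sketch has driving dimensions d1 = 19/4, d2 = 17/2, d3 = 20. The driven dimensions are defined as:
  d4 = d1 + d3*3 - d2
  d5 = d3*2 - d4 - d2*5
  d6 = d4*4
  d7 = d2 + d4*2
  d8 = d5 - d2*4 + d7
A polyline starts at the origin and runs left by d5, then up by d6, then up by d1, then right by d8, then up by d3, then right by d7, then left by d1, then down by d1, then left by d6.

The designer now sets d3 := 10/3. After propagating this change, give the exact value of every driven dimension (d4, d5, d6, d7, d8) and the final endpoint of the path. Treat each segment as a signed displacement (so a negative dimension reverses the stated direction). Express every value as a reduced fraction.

d4 = 25/4
d5 = -505/12
d6 = 25
d7 = 21
d8 = -661/12
endpoint = (-87/4, 85/3)

Apply edit: d3 := 10/3
  d4 = d1 + d3*3 - d2 = 25/4
  d5 = d3*2 - d4 - d2*5 = -505/12
  d6 = d4*4 = 25
  d7 = d2 + d4*2 = 21
  d8 = d5 - d2*4 + d7 = -661/12
Walk from origin (0, 0):
  seg 1: left by d5 = -505/12 → (505/12, 0)
  seg 2: up by d6 = 25 → (505/12, 25)
  seg 3: up by d1 = 19/4 → (505/12, 119/4)
  seg 4: right by d8 = -661/12 → (-13, 119/4)
  seg 5: up by d3 = 10/3 → (-13, 397/12)
  seg 6: right by d7 = 21 → (8, 397/12)
  seg 7: left by d1 = 19/4 → (13/4, 397/12)
  seg 8: down by d1 = 19/4 → (13/4, 85/3)
  seg 9: left by d6 = 25 → (-87/4, 85/3)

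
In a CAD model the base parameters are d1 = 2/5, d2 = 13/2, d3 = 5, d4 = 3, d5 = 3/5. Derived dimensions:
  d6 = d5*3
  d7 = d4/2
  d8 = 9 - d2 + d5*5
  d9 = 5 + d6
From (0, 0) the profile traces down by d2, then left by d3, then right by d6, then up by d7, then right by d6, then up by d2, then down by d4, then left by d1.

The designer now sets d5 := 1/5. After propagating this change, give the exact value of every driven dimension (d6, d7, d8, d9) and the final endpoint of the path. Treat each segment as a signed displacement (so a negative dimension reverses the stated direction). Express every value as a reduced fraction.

d6 = 3/5
d7 = 3/2
d8 = 7/2
d9 = 28/5
endpoint = (-21/5, -3/2)

Apply edit: d5 := 1/5
  d6 = d5*3 = 3/5
  d7 = d4/2 = 3/2
  d8 = 9 - d2 + d5*5 = 7/2
  d9 = 5 + d6 = 28/5
Walk from origin (0, 0):
  seg 1: down by d2 = 13/2 → (0, -13/2)
  seg 2: left by d3 = 5 → (-5, -13/2)
  seg 3: right by d6 = 3/5 → (-22/5, -13/2)
  seg 4: up by d7 = 3/2 → (-22/5, -5)
  seg 5: right by d6 = 3/5 → (-19/5, -5)
  seg 6: up by d2 = 13/2 → (-19/5, 3/2)
  seg 7: down by d4 = 3 → (-19/5, -3/2)
  seg 8: left by d1 = 2/5 → (-21/5, -3/2)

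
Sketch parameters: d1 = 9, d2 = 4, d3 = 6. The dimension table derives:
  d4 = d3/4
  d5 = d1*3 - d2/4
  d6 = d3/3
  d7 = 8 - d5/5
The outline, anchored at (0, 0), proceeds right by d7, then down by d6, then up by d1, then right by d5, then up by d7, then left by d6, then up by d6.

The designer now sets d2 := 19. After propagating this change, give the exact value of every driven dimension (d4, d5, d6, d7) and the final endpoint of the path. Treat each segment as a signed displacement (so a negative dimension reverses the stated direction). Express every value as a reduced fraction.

d4 = 3/2
d5 = 89/4
d6 = 2
d7 = 71/20
endpoint = (119/5, 251/20)

Apply edit: d2 := 19
  d4 = d3/4 = 3/2
  d5 = d1*3 - d2/4 = 89/4
  d6 = d3/3 = 2
  d7 = 8 - d5/5 = 71/20
Walk from origin (0, 0):
  seg 1: right by d7 = 71/20 → (71/20, 0)
  seg 2: down by d6 = 2 → (71/20, -2)
  seg 3: up by d1 = 9 → (71/20, 7)
  seg 4: right by d5 = 89/4 → (129/5, 7)
  seg 5: up by d7 = 71/20 → (129/5, 211/20)
  seg 6: left by d6 = 2 → (119/5, 211/20)
  seg 7: up by d6 = 2 → (119/5, 251/20)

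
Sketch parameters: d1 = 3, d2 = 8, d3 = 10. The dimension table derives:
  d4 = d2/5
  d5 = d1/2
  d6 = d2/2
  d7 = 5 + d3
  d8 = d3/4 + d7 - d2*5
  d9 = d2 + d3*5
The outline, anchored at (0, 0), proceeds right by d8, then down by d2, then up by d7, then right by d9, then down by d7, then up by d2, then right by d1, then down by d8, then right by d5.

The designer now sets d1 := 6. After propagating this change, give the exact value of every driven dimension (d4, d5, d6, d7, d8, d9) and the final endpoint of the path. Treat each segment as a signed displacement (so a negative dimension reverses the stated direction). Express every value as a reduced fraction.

d4 = 8/5
d5 = 3
d6 = 4
d7 = 15
d8 = -45/2
d9 = 58
endpoint = (89/2, 45/2)

Apply edit: d1 := 6
  d4 = d2/5 = 8/5
  d5 = d1/2 = 3
  d6 = d2/2 = 4
  d7 = 5 + d3 = 15
  d8 = d3/4 + d7 - d2*5 = -45/2
  d9 = d2 + d3*5 = 58
Walk from origin (0, 0):
  seg 1: right by d8 = -45/2 → (-45/2, 0)
  seg 2: down by d2 = 8 → (-45/2, -8)
  seg 3: up by d7 = 15 → (-45/2, 7)
  seg 4: right by d9 = 58 → (71/2, 7)
  seg 5: down by d7 = 15 → (71/2, -8)
  seg 6: up by d2 = 8 → (71/2, 0)
  seg 7: right by d1 = 6 → (83/2, 0)
  seg 8: down by d8 = -45/2 → (83/2, 45/2)
  seg 9: right by d5 = 3 → (89/2, 45/2)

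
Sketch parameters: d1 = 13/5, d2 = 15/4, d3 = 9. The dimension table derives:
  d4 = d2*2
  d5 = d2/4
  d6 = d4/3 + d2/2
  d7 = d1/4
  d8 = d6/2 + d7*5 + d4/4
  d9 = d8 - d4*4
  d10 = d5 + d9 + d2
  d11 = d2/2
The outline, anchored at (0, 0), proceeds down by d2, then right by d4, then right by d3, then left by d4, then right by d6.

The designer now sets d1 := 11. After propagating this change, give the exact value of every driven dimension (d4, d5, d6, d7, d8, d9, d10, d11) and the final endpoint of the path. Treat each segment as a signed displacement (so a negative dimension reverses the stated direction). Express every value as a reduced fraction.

d4 = 15/2
d5 = 15/16
d6 = 35/8
d7 = 11/4
d8 = 285/16
d9 = -195/16
d10 = -15/2
d11 = 15/8
endpoint = (107/8, -15/4)

Apply edit: d1 := 11
  d4 = d2*2 = 15/2
  d5 = d2/4 = 15/16
  d6 = d4/3 + d2/2 = 35/8
  d7 = d1/4 = 11/4
  d8 = d6/2 + d7*5 + d4/4 = 285/16
  d9 = d8 - d4*4 = -195/16
  d10 = d5 + d9 + d2 = -15/2
  d11 = d2/2 = 15/8
Walk from origin (0, 0):
  seg 1: down by d2 = 15/4 → (0, -15/4)
  seg 2: right by d4 = 15/2 → (15/2, -15/4)
  seg 3: right by d3 = 9 → (33/2, -15/4)
  seg 4: left by d4 = 15/2 → (9, -15/4)
  seg 5: right by d6 = 35/8 → (107/8, -15/4)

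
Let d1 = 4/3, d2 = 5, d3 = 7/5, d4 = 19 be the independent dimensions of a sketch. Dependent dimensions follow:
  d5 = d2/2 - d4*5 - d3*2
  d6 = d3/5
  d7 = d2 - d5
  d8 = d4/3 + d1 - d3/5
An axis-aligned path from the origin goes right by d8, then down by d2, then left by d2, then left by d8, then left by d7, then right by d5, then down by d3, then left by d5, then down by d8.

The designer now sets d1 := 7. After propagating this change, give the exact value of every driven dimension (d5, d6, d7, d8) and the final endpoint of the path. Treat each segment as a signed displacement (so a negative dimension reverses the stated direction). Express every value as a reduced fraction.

d5 = -953/10
d6 = 7/25
d7 = 1003/10
d8 = 979/75
endpoint = (-1053/10, -1459/75)

Apply edit: d1 := 7
  d5 = d2/2 - d4*5 - d3*2 = -953/10
  d6 = d3/5 = 7/25
  d7 = d2 - d5 = 1003/10
  d8 = d4/3 + d1 - d3/5 = 979/75
Walk from origin (0, 0):
  seg 1: right by d8 = 979/75 → (979/75, 0)
  seg 2: down by d2 = 5 → (979/75, -5)
  seg 3: left by d2 = 5 → (604/75, -5)
  seg 4: left by d8 = 979/75 → (-5, -5)
  seg 5: left by d7 = 1003/10 → (-1053/10, -5)
  seg 6: right by d5 = -953/10 → (-1003/5, -5)
  seg 7: down by d3 = 7/5 → (-1003/5, -32/5)
  seg 8: left by d5 = -953/10 → (-1053/10, -32/5)
  seg 9: down by d8 = 979/75 → (-1053/10, -1459/75)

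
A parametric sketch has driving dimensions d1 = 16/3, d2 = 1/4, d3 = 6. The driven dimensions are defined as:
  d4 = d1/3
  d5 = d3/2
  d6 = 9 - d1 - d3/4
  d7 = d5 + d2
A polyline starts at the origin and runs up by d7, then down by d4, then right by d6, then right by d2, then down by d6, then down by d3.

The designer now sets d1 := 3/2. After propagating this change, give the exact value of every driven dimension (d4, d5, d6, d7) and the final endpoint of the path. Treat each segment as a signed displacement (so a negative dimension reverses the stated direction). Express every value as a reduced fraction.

Apply edit: d1 := 3/2
  d4 = d1/3 = 1/2
  d5 = d3/2 = 3
  d6 = 9 - d1 - d3/4 = 6
  d7 = d5 + d2 = 13/4
Walk from origin (0, 0):
  seg 1: up by d7 = 13/4 → (0, 13/4)
  seg 2: down by d4 = 1/2 → (0, 11/4)
  seg 3: right by d6 = 6 → (6, 11/4)
  seg 4: right by d2 = 1/4 → (25/4, 11/4)
  seg 5: down by d6 = 6 → (25/4, -13/4)
  seg 6: down by d3 = 6 → (25/4, -37/4)

d4 = 1/2
d5 = 3
d6 = 6
d7 = 13/4
endpoint = (25/4, -37/4)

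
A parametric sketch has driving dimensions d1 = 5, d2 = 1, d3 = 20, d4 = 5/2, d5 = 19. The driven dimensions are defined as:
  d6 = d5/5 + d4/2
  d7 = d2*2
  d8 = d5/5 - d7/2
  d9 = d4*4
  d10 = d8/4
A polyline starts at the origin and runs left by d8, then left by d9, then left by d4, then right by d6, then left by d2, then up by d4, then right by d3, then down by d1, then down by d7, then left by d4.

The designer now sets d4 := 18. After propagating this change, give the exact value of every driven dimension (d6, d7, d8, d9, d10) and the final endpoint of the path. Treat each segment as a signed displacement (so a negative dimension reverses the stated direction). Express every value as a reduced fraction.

d6 = 64/5
d7 = 2
d8 = 14/5
d9 = 72
d10 = 7/10
endpoint = (-79, 11)

Apply edit: d4 := 18
  d6 = d5/5 + d4/2 = 64/5
  d7 = d2*2 = 2
  d8 = d5/5 - d7/2 = 14/5
  d9 = d4*4 = 72
  d10 = d8/4 = 7/10
Walk from origin (0, 0):
  seg 1: left by d8 = 14/5 → (-14/5, 0)
  seg 2: left by d9 = 72 → (-374/5, 0)
  seg 3: left by d4 = 18 → (-464/5, 0)
  seg 4: right by d6 = 64/5 → (-80, 0)
  seg 5: left by d2 = 1 → (-81, 0)
  seg 6: up by d4 = 18 → (-81, 18)
  seg 7: right by d3 = 20 → (-61, 18)
  seg 8: down by d1 = 5 → (-61, 13)
  seg 9: down by d7 = 2 → (-61, 11)
  seg 10: left by d4 = 18 → (-79, 11)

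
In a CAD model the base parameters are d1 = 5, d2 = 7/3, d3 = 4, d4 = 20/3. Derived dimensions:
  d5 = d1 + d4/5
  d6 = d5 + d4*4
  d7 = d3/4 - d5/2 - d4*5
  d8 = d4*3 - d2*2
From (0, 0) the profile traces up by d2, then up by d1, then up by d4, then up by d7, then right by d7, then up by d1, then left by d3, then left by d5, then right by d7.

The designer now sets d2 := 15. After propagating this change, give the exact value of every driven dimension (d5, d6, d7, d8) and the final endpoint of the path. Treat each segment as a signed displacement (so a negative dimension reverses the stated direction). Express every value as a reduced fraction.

d5 = 19/3
d6 = 33
d7 = -71/2
d8 = -10
endpoint = (-244/3, -23/6)

Apply edit: d2 := 15
  d5 = d1 + d4/5 = 19/3
  d6 = d5 + d4*4 = 33
  d7 = d3/4 - d5/2 - d4*5 = -71/2
  d8 = d4*3 - d2*2 = -10
Walk from origin (0, 0):
  seg 1: up by d2 = 15 → (0, 15)
  seg 2: up by d1 = 5 → (0, 20)
  seg 3: up by d4 = 20/3 → (0, 80/3)
  seg 4: up by d7 = -71/2 → (0, -53/6)
  seg 5: right by d7 = -71/2 → (-71/2, -53/6)
  seg 6: up by d1 = 5 → (-71/2, -23/6)
  seg 7: left by d3 = 4 → (-79/2, -23/6)
  seg 8: left by d5 = 19/3 → (-275/6, -23/6)
  seg 9: right by d7 = -71/2 → (-244/3, -23/6)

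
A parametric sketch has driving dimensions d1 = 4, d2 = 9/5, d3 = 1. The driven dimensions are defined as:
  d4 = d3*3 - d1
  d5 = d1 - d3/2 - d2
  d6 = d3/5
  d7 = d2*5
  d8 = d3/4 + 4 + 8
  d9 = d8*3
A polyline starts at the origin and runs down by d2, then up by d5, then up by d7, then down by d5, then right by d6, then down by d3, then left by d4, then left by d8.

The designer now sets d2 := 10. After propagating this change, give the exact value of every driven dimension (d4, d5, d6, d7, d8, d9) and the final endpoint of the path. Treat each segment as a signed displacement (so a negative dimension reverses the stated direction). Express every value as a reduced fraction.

Apply edit: d2 := 10
  d4 = d3*3 - d1 = -1
  d5 = d1 - d3/2 - d2 = -13/2
  d6 = d3/5 = 1/5
  d7 = d2*5 = 50
  d8 = d3/4 + 4 + 8 = 49/4
  d9 = d8*3 = 147/4
Walk from origin (0, 0):
  seg 1: down by d2 = 10 → (0, -10)
  seg 2: up by d5 = -13/2 → (0, -33/2)
  seg 3: up by d7 = 50 → (0, 67/2)
  seg 4: down by d5 = -13/2 → (0, 40)
  seg 5: right by d6 = 1/5 → (1/5, 40)
  seg 6: down by d3 = 1 → (1/5, 39)
  seg 7: left by d4 = -1 → (6/5, 39)
  seg 8: left by d8 = 49/4 → (-221/20, 39)

d4 = -1
d5 = -13/2
d6 = 1/5
d7 = 50
d8 = 49/4
d9 = 147/4
endpoint = (-221/20, 39)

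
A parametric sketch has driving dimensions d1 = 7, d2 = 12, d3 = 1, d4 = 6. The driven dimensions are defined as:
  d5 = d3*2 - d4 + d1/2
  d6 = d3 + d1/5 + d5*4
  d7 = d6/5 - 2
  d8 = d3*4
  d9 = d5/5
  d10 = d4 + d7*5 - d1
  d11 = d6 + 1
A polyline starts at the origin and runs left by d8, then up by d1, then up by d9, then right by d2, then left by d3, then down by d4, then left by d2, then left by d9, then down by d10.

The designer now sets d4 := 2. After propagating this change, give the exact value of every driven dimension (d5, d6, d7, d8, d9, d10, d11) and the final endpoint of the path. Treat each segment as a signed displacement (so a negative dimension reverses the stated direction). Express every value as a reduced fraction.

Apply edit: d4 := 2
  d5 = d3*2 - d4 + d1/2 = 7/2
  d6 = d3 + d1/5 + d5*4 = 82/5
  d7 = d6/5 - 2 = 32/25
  d8 = d3*4 = 4
  d9 = d5/5 = 7/10
  d10 = d4 + d7*5 - d1 = 7/5
  d11 = d6 + 1 = 87/5
Walk from origin (0, 0):
  seg 1: left by d8 = 4 → (-4, 0)
  seg 2: up by d1 = 7 → (-4, 7)
  seg 3: up by d9 = 7/10 → (-4, 77/10)
  seg 4: right by d2 = 12 → (8, 77/10)
  seg 5: left by d3 = 1 → (7, 77/10)
  seg 6: down by d4 = 2 → (7, 57/10)
  seg 7: left by d2 = 12 → (-5, 57/10)
  seg 8: left by d9 = 7/10 → (-57/10, 57/10)
  seg 9: down by d10 = 7/5 → (-57/10, 43/10)

d5 = 7/2
d6 = 82/5
d7 = 32/25
d8 = 4
d9 = 7/10
d10 = 7/5
d11 = 87/5
endpoint = (-57/10, 43/10)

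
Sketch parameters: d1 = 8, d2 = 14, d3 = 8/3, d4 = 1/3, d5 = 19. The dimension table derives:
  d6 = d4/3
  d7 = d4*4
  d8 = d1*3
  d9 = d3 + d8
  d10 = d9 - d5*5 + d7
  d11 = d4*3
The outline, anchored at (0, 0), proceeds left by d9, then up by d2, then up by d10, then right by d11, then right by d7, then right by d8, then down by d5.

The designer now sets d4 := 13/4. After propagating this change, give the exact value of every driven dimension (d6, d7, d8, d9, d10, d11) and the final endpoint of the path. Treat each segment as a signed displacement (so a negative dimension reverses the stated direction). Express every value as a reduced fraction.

d6 = 13/12
d7 = 13
d8 = 24
d9 = 80/3
d10 = -166/3
d11 = 39/4
endpoint = (241/12, -181/3)

Apply edit: d4 := 13/4
  d6 = d4/3 = 13/12
  d7 = d4*4 = 13
  d8 = d1*3 = 24
  d9 = d3 + d8 = 80/3
  d10 = d9 - d5*5 + d7 = -166/3
  d11 = d4*3 = 39/4
Walk from origin (0, 0):
  seg 1: left by d9 = 80/3 → (-80/3, 0)
  seg 2: up by d2 = 14 → (-80/3, 14)
  seg 3: up by d10 = -166/3 → (-80/3, -124/3)
  seg 4: right by d11 = 39/4 → (-203/12, -124/3)
  seg 5: right by d7 = 13 → (-47/12, -124/3)
  seg 6: right by d8 = 24 → (241/12, -124/3)
  seg 7: down by d5 = 19 → (241/12, -181/3)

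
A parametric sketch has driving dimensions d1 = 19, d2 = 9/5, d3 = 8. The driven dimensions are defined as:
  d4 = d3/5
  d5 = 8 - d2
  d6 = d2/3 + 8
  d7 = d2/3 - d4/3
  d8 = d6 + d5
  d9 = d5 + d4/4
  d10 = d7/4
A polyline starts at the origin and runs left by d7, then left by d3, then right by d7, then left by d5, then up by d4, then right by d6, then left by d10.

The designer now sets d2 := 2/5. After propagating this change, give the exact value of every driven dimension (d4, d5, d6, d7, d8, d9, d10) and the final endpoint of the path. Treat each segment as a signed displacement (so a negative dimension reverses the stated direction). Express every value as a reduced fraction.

Apply edit: d2 := 2/5
  d4 = d3/5 = 8/5
  d5 = 8 - d2 = 38/5
  d6 = d2/3 + 8 = 122/15
  d7 = d2/3 - d4/3 = -2/5
  d8 = d6 + d5 = 236/15
  d9 = d5 + d4/4 = 8
  d10 = d7/4 = -1/10
Walk from origin (0, 0):
  seg 1: left by d7 = -2/5 → (2/5, 0)
  seg 2: left by d3 = 8 → (-38/5, 0)
  seg 3: right by d7 = -2/5 → (-8, 0)
  seg 4: left by d5 = 38/5 → (-78/5, 0)
  seg 5: up by d4 = 8/5 → (-78/5, 8/5)
  seg 6: right by d6 = 122/15 → (-112/15, 8/5)
  seg 7: left by d10 = -1/10 → (-221/30, 8/5)

d4 = 8/5
d5 = 38/5
d6 = 122/15
d7 = -2/5
d8 = 236/15
d9 = 8
d10 = -1/10
endpoint = (-221/30, 8/5)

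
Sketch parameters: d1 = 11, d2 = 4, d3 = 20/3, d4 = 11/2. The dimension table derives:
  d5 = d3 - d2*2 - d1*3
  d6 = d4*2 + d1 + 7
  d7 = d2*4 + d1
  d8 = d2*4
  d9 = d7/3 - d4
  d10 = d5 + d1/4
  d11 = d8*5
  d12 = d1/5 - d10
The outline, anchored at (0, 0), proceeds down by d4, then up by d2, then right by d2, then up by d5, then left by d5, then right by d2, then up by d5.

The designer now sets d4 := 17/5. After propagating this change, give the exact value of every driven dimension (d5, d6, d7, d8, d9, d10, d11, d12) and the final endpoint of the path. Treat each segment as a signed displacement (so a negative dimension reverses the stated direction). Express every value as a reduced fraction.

d5 = -103/3
d6 = 124/5
d7 = 27
d8 = 16
d9 = 28/5
d10 = -379/12
d11 = 80
d12 = 2027/60
endpoint = (127/3, -1021/15)

Apply edit: d4 := 17/5
  d5 = d3 - d2*2 - d1*3 = -103/3
  d6 = d4*2 + d1 + 7 = 124/5
  d7 = d2*4 + d1 = 27
  d8 = d2*4 = 16
  d9 = d7/3 - d4 = 28/5
  d10 = d5 + d1/4 = -379/12
  d11 = d8*5 = 80
  d12 = d1/5 - d10 = 2027/60
Walk from origin (0, 0):
  seg 1: down by d4 = 17/5 → (0, -17/5)
  seg 2: up by d2 = 4 → (0, 3/5)
  seg 3: right by d2 = 4 → (4, 3/5)
  seg 4: up by d5 = -103/3 → (4, -506/15)
  seg 5: left by d5 = -103/3 → (115/3, -506/15)
  seg 6: right by d2 = 4 → (127/3, -506/15)
  seg 7: up by d5 = -103/3 → (127/3, -1021/15)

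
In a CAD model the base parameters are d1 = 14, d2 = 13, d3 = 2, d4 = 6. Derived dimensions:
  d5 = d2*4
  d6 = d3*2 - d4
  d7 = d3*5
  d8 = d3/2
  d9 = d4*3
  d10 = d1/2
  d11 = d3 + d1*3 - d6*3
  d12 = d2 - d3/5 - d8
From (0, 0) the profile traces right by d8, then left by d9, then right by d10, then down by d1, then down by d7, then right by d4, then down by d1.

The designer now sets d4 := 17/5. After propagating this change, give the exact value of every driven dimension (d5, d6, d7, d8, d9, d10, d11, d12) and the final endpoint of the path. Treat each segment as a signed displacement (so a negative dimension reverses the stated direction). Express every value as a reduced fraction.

d5 = 52
d6 = 3/5
d7 = 10
d8 = 1
d9 = 51/5
d10 = 7
d11 = 211/5
d12 = 58/5
endpoint = (6/5, -38)

Apply edit: d4 := 17/5
  d5 = d2*4 = 52
  d6 = d3*2 - d4 = 3/5
  d7 = d3*5 = 10
  d8 = d3/2 = 1
  d9 = d4*3 = 51/5
  d10 = d1/2 = 7
  d11 = d3 + d1*3 - d6*3 = 211/5
  d12 = d2 - d3/5 - d8 = 58/5
Walk from origin (0, 0):
  seg 1: right by d8 = 1 → (1, 0)
  seg 2: left by d9 = 51/5 → (-46/5, 0)
  seg 3: right by d10 = 7 → (-11/5, 0)
  seg 4: down by d1 = 14 → (-11/5, -14)
  seg 5: down by d7 = 10 → (-11/5, -24)
  seg 6: right by d4 = 17/5 → (6/5, -24)
  seg 7: down by d1 = 14 → (6/5, -38)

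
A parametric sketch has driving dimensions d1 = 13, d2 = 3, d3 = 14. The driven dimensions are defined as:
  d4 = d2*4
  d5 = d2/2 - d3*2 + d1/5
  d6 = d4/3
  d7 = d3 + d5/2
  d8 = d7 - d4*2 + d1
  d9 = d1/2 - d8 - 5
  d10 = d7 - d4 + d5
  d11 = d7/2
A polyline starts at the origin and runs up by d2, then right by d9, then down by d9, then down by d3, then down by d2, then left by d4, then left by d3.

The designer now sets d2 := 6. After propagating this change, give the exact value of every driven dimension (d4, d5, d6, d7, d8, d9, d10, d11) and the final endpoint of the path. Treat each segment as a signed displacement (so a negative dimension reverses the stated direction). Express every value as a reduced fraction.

Apply edit: d2 := 6
  d4 = d2*4 = 24
  d5 = d2/2 - d3*2 + d1/5 = -112/5
  d6 = d4/3 = 8
  d7 = d3 + d5/2 = 14/5
  d8 = d7 - d4*2 + d1 = -161/5
  d9 = d1/2 - d8 - 5 = 337/10
  d10 = d7 - d4 + d5 = -218/5
  d11 = d7/2 = 7/5
Walk from origin (0, 0):
  seg 1: up by d2 = 6 → (0, 6)
  seg 2: right by d9 = 337/10 → (337/10, 6)
  seg 3: down by d9 = 337/10 → (337/10, -277/10)
  seg 4: down by d3 = 14 → (337/10, -417/10)
  seg 5: down by d2 = 6 → (337/10, -477/10)
  seg 6: left by d4 = 24 → (97/10, -477/10)
  seg 7: left by d3 = 14 → (-43/10, -477/10)

d4 = 24
d5 = -112/5
d6 = 8
d7 = 14/5
d8 = -161/5
d9 = 337/10
d10 = -218/5
d11 = 7/5
endpoint = (-43/10, -477/10)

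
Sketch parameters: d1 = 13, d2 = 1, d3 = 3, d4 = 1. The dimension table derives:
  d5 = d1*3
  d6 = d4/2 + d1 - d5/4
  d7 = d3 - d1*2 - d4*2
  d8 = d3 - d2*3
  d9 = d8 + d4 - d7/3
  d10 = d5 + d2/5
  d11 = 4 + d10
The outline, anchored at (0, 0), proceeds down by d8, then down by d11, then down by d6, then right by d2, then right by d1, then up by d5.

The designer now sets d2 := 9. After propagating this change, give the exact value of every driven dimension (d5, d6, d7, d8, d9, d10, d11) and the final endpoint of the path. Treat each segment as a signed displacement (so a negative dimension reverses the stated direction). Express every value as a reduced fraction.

d5 = 39
d6 = 15/4
d7 = -25
d8 = -24
d9 = -44/3
d10 = 204/5
d11 = 224/5
endpoint = (22, 289/20)

Apply edit: d2 := 9
  d5 = d1*3 = 39
  d6 = d4/2 + d1 - d5/4 = 15/4
  d7 = d3 - d1*2 - d4*2 = -25
  d8 = d3 - d2*3 = -24
  d9 = d8 + d4 - d7/3 = -44/3
  d10 = d5 + d2/5 = 204/5
  d11 = 4 + d10 = 224/5
Walk from origin (0, 0):
  seg 1: down by d8 = -24 → (0, 24)
  seg 2: down by d11 = 224/5 → (0, -104/5)
  seg 3: down by d6 = 15/4 → (0, -491/20)
  seg 4: right by d2 = 9 → (9, -491/20)
  seg 5: right by d1 = 13 → (22, -491/20)
  seg 6: up by d5 = 39 → (22, 289/20)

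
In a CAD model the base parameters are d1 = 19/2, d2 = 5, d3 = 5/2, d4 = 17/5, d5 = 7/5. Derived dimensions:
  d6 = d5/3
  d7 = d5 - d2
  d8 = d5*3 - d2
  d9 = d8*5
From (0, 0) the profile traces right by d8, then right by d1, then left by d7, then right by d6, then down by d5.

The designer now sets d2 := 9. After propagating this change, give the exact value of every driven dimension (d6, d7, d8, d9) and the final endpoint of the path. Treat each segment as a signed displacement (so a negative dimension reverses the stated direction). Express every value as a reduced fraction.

d6 = 7/15
d7 = -38/5
d8 = -24/5
d9 = -24
endpoint = (383/30, -7/5)

Apply edit: d2 := 9
  d6 = d5/3 = 7/15
  d7 = d5 - d2 = -38/5
  d8 = d5*3 - d2 = -24/5
  d9 = d8*5 = -24
Walk from origin (0, 0):
  seg 1: right by d8 = -24/5 → (-24/5, 0)
  seg 2: right by d1 = 19/2 → (47/10, 0)
  seg 3: left by d7 = -38/5 → (123/10, 0)
  seg 4: right by d6 = 7/15 → (383/30, 0)
  seg 5: down by d5 = 7/5 → (383/30, -7/5)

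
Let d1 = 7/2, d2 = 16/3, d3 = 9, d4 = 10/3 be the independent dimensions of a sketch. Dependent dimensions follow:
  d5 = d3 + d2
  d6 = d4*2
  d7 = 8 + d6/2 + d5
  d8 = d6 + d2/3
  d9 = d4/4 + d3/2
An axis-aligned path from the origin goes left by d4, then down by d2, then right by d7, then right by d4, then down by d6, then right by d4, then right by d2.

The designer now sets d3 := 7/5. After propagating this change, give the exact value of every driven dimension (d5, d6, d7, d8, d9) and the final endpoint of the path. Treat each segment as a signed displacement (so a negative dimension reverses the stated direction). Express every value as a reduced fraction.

d5 = 101/15
d6 = 20/3
d7 = 271/15
d8 = 76/9
d9 = 23/15
endpoint = (401/15, -12)

Apply edit: d3 := 7/5
  d5 = d3 + d2 = 101/15
  d6 = d4*2 = 20/3
  d7 = 8 + d6/2 + d5 = 271/15
  d8 = d6 + d2/3 = 76/9
  d9 = d4/4 + d3/2 = 23/15
Walk from origin (0, 0):
  seg 1: left by d4 = 10/3 → (-10/3, 0)
  seg 2: down by d2 = 16/3 → (-10/3, -16/3)
  seg 3: right by d7 = 271/15 → (221/15, -16/3)
  seg 4: right by d4 = 10/3 → (271/15, -16/3)
  seg 5: down by d6 = 20/3 → (271/15, -12)
  seg 6: right by d4 = 10/3 → (107/5, -12)
  seg 7: right by d2 = 16/3 → (401/15, -12)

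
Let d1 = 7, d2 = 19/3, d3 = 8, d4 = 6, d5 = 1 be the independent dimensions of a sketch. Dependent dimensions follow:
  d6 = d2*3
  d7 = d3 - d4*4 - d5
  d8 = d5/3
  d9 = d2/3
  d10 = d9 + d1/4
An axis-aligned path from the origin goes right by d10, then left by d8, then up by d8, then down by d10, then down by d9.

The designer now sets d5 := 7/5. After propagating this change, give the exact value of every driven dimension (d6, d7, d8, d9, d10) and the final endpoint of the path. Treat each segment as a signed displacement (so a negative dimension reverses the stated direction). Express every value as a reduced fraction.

Apply edit: d5 := 7/5
  d6 = d2*3 = 19
  d7 = d3 - d4*4 - d5 = -87/5
  d8 = d5/3 = 7/15
  d9 = d2/3 = 19/9
  d10 = d9 + d1/4 = 139/36
Walk from origin (0, 0):
  seg 1: right by d10 = 139/36 → (139/36, 0)
  seg 2: left by d8 = 7/15 → (611/180, 0)
  seg 3: up by d8 = 7/15 → (611/180, 7/15)
  seg 4: down by d10 = 139/36 → (611/180, -611/180)
  seg 5: down by d9 = 19/9 → (611/180, -991/180)

d6 = 19
d7 = -87/5
d8 = 7/15
d9 = 19/9
d10 = 139/36
endpoint = (611/180, -991/180)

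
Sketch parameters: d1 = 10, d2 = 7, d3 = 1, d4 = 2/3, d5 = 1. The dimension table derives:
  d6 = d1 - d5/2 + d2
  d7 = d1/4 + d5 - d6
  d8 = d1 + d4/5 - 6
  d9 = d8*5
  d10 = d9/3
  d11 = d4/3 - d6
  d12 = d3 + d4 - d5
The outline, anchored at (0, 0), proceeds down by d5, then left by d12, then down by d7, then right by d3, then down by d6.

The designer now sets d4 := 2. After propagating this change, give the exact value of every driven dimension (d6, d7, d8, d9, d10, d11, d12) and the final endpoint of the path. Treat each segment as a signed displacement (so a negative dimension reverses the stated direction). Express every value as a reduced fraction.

Apply edit: d4 := 2
  d6 = d1 - d5/2 + d2 = 33/2
  d7 = d1/4 + d5 - d6 = -13
  d8 = d1 + d4/5 - 6 = 22/5
  d9 = d8*5 = 22
  d10 = d9/3 = 22/3
  d11 = d4/3 - d6 = -95/6
  d12 = d3 + d4 - d5 = 2
Walk from origin (0, 0):
  seg 1: down by d5 = 1 → (0, -1)
  seg 2: left by d12 = 2 → (-2, -1)
  seg 3: down by d7 = -13 → (-2, 12)
  seg 4: right by d3 = 1 → (-1, 12)
  seg 5: down by d6 = 33/2 → (-1, -9/2)

d6 = 33/2
d7 = -13
d8 = 22/5
d9 = 22
d10 = 22/3
d11 = -95/6
d12 = 2
endpoint = (-1, -9/2)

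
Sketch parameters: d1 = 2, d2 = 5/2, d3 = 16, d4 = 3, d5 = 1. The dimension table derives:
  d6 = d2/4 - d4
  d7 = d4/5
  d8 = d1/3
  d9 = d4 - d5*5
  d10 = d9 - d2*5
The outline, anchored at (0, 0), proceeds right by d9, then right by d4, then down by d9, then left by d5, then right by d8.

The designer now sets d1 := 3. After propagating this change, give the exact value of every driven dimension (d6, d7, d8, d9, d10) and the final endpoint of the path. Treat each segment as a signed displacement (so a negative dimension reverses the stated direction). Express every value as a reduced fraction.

d6 = -19/8
d7 = 3/5
d8 = 1
d9 = -2
d10 = -29/2
endpoint = (1, 2)

Apply edit: d1 := 3
  d6 = d2/4 - d4 = -19/8
  d7 = d4/5 = 3/5
  d8 = d1/3 = 1
  d9 = d4 - d5*5 = -2
  d10 = d9 - d2*5 = -29/2
Walk from origin (0, 0):
  seg 1: right by d9 = -2 → (-2, 0)
  seg 2: right by d4 = 3 → (1, 0)
  seg 3: down by d9 = -2 → (1, 2)
  seg 4: left by d5 = 1 → (0, 2)
  seg 5: right by d8 = 1 → (1, 2)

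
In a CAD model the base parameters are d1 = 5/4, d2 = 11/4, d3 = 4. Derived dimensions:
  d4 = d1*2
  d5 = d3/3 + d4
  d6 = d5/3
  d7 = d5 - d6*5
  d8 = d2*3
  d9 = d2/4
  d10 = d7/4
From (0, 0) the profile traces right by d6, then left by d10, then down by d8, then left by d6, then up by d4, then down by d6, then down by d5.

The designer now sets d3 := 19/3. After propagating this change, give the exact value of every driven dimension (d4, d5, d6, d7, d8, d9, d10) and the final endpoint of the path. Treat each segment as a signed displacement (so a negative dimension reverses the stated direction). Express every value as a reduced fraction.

Apply edit: d3 := 19/3
  d4 = d1*2 = 5/2
  d5 = d3/3 + d4 = 83/18
  d6 = d5/3 = 83/54
  d7 = d5 - d6*5 = -83/27
  d8 = d2*3 = 33/4
  d9 = d2/4 = 11/16
  d10 = d7/4 = -83/108
Walk from origin (0, 0):
  seg 1: right by d6 = 83/54 → (83/54, 0)
  seg 2: left by d10 = -83/108 → (83/36, 0)
  seg 3: down by d8 = 33/4 → (83/36, -33/4)
  seg 4: left by d6 = 83/54 → (83/108, -33/4)
  seg 5: up by d4 = 5/2 → (83/108, -23/4)
  seg 6: down by d6 = 83/54 → (83/108, -787/108)
  seg 7: down by d5 = 83/18 → (83/108, -1285/108)

d4 = 5/2
d5 = 83/18
d6 = 83/54
d7 = -83/27
d8 = 33/4
d9 = 11/16
d10 = -83/108
endpoint = (83/108, -1285/108)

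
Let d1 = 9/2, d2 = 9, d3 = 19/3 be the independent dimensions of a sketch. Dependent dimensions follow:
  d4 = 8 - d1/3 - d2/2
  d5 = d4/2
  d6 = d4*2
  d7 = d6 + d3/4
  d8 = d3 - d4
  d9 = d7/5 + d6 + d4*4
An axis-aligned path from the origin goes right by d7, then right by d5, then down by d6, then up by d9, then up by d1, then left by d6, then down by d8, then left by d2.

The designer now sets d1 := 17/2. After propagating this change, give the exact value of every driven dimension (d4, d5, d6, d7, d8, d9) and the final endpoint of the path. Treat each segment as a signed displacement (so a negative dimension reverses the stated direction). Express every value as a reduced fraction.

Apply edit: d1 := 17/2
  d4 = 8 - d1/3 - d2/2 = 2/3
  d5 = d4/2 = 1/3
  d6 = d4*2 = 4/3
  d7 = d6 + d3/4 = 35/12
  d8 = d3 - d4 = 17/3
  d9 = d7/5 + d6 + d4*4 = 55/12
Walk from origin (0, 0):
  seg 1: right by d7 = 35/12 → (35/12, 0)
  seg 2: right by d5 = 1/3 → (13/4, 0)
  seg 3: down by d6 = 4/3 → (13/4, -4/3)
  seg 4: up by d9 = 55/12 → (13/4, 13/4)
  seg 5: up by d1 = 17/2 → (13/4, 47/4)
  seg 6: left by d6 = 4/3 → (23/12, 47/4)
  seg 7: down by d8 = 17/3 → (23/12, 73/12)
  seg 8: left by d2 = 9 → (-85/12, 73/12)

d4 = 2/3
d5 = 1/3
d6 = 4/3
d7 = 35/12
d8 = 17/3
d9 = 55/12
endpoint = (-85/12, 73/12)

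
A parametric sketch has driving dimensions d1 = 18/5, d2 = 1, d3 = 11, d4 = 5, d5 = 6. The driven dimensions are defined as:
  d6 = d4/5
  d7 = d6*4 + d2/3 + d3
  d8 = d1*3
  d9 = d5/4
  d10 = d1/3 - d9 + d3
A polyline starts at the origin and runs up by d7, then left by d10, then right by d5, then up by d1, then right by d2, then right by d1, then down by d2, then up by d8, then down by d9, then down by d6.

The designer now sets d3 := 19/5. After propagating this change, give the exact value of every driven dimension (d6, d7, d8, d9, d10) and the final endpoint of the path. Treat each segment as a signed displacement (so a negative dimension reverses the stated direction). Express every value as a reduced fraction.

Apply edit: d3 := 19/5
  d6 = d4/5 = 1
  d7 = d6*4 + d2/3 + d3 = 122/15
  d8 = d1*3 = 54/5
  d9 = d5/4 = 3/2
  d10 = d1/3 - d9 + d3 = 7/2
Walk from origin (0, 0):
  seg 1: up by d7 = 122/15 → (0, 122/15)
  seg 2: left by d10 = 7/2 → (-7/2, 122/15)
  seg 3: right by d5 = 6 → (5/2, 122/15)
  seg 4: up by d1 = 18/5 → (5/2, 176/15)
  seg 5: right by d2 = 1 → (7/2, 176/15)
  seg 6: right by d1 = 18/5 → (71/10, 176/15)
  seg 7: down by d2 = 1 → (71/10, 161/15)
  seg 8: up by d8 = 54/5 → (71/10, 323/15)
  seg 9: down by d9 = 3/2 → (71/10, 601/30)
  seg 10: down by d6 = 1 → (71/10, 571/30)

d6 = 1
d7 = 122/15
d8 = 54/5
d9 = 3/2
d10 = 7/2
endpoint = (71/10, 571/30)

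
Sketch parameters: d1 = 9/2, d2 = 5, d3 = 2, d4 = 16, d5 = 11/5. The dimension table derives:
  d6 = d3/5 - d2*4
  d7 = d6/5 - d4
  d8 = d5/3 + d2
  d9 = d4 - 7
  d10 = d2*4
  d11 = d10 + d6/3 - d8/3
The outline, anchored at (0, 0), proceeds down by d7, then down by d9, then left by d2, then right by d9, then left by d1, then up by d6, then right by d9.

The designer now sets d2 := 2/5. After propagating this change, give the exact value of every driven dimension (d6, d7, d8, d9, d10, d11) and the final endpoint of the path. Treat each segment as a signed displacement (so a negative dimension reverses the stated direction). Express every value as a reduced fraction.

d6 = -6/5
d7 = -406/25
d8 = 17/15
d9 = 9
d10 = 8/5
d11 = 37/45
endpoint = (131/10, 151/25)

Apply edit: d2 := 2/5
  d6 = d3/5 - d2*4 = -6/5
  d7 = d6/5 - d4 = -406/25
  d8 = d5/3 + d2 = 17/15
  d9 = d4 - 7 = 9
  d10 = d2*4 = 8/5
  d11 = d10 + d6/3 - d8/3 = 37/45
Walk from origin (0, 0):
  seg 1: down by d7 = -406/25 → (0, 406/25)
  seg 2: down by d9 = 9 → (0, 181/25)
  seg 3: left by d2 = 2/5 → (-2/5, 181/25)
  seg 4: right by d9 = 9 → (43/5, 181/25)
  seg 5: left by d1 = 9/2 → (41/10, 181/25)
  seg 6: up by d6 = -6/5 → (41/10, 151/25)
  seg 7: right by d9 = 9 → (131/10, 151/25)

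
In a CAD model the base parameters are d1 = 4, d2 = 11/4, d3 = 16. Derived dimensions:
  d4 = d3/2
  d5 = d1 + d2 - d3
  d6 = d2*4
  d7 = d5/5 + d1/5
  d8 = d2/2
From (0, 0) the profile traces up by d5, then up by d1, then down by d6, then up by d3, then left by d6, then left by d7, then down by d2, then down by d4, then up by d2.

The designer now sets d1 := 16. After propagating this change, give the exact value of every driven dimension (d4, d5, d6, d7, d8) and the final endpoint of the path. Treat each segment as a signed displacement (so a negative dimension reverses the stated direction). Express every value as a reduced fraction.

d4 = 8
d5 = 11/4
d6 = 11
d7 = 15/4
d8 = 11/8
endpoint = (-59/4, 63/4)

Apply edit: d1 := 16
  d4 = d3/2 = 8
  d5 = d1 + d2 - d3 = 11/4
  d6 = d2*4 = 11
  d7 = d5/5 + d1/5 = 15/4
  d8 = d2/2 = 11/8
Walk from origin (0, 0):
  seg 1: up by d5 = 11/4 → (0, 11/4)
  seg 2: up by d1 = 16 → (0, 75/4)
  seg 3: down by d6 = 11 → (0, 31/4)
  seg 4: up by d3 = 16 → (0, 95/4)
  seg 5: left by d6 = 11 → (-11, 95/4)
  seg 6: left by d7 = 15/4 → (-59/4, 95/4)
  seg 7: down by d2 = 11/4 → (-59/4, 21)
  seg 8: down by d4 = 8 → (-59/4, 13)
  seg 9: up by d2 = 11/4 → (-59/4, 63/4)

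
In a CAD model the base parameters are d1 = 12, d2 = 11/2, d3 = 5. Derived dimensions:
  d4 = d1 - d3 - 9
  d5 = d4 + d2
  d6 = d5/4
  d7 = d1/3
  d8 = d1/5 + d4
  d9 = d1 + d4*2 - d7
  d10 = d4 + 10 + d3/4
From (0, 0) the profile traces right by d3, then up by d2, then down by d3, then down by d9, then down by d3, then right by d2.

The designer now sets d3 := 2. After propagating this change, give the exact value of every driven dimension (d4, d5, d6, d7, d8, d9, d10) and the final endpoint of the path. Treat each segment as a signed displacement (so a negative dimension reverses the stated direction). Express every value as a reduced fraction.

d4 = 1
d5 = 13/2
d6 = 13/8
d7 = 4
d8 = 17/5
d9 = 10
d10 = 23/2
endpoint = (15/2, -17/2)

Apply edit: d3 := 2
  d4 = d1 - d3 - 9 = 1
  d5 = d4 + d2 = 13/2
  d6 = d5/4 = 13/8
  d7 = d1/3 = 4
  d8 = d1/5 + d4 = 17/5
  d9 = d1 + d4*2 - d7 = 10
  d10 = d4 + 10 + d3/4 = 23/2
Walk from origin (0, 0):
  seg 1: right by d3 = 2 → (2, 0)
  seg 2: up by d2 = 11/2 → (2, 11/2)
  seg 3: down by d3 = 2 → (2, 7/2)
  seg 4: down by d9 = 10 → (2, -13/2)
  seg 5: down by d3 = 2 → (2, -17/2)
  seg 6: right by d2 = 11/2 → (15/2, -17/2)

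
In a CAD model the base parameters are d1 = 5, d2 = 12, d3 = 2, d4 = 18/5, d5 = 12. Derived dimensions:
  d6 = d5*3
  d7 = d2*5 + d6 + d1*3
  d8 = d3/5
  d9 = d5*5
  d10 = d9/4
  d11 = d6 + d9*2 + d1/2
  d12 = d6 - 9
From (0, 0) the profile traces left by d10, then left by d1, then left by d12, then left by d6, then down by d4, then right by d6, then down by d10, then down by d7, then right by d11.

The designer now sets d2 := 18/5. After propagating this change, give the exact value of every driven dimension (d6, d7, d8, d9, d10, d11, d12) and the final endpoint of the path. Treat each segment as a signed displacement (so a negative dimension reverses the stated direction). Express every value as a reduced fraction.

d6 = 36
d7 = 69
d8 = 2/5
d9 = 60
d10 = 15
d11 = 317/2
d12 = 27
endpoint = (223/2, -438/5)

Apply edit: d2 := 18/5
  d6 = d5*3 = 36
  d7 = d2*5 + d6 + d1*3 = 69
  d8 = d3/5 = 2/5
  d9 = d5*5 = 60
  d10 = d9/4 = 15
  d11 = d6 + d9*2 + d1/2 = 317/2
  d12 = d6 - 9 = 27
Walk from origin (0, 0):
  seg 1: left by d10 = 15 → (-15, 0)
  seg 2: left by d1 = 5 → (-20, 0)
  seg 3: left by d12 = 27 → (-47, 0)
  seg 4: left by d6 = 36 → (-83, 0)
  seg 5: down by d4 = 18/5 → (-83, -18/5)
  seg 6: right by d6 = 36 → (-47, -18/5)
  seg 7: down by d10 = 15 → (-47, -93/5)
  seg 8: down by d7 = 69 → (-47, -438/5)
  seg 9: right by d11 = 317/2 → (223/2, -438/5)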